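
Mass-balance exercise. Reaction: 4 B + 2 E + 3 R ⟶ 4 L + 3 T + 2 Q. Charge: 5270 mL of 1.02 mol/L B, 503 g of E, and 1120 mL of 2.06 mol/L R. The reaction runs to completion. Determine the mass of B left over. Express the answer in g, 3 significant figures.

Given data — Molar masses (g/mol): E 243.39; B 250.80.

577 g

n(B) = 1.02 × 5270/1000 = 5.375 mol
n(E) = 503.0 / 243.39 = 2.067 mol
n(R) = 2.06 × 1120/1000 = 2.307 mol
n/ν → B: 1.344, E: 1.034, R: 0.7690; R is limiting.
B consumed = (4/3) × 2.307 = 3.076 mol
B remaining = 5.375 − 3.076 = 2.299 mol
mass = 2.299 × 250.80 = 576.6 g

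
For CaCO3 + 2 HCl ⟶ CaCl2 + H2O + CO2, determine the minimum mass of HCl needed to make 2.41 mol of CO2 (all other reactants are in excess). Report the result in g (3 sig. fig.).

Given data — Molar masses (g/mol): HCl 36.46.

176 g

n(CO2) = 2.410 mol
n(HCl) = (2/1) × 2.410 = 4.820 mol
mass = 4.820 × 36.46 = 175.7 g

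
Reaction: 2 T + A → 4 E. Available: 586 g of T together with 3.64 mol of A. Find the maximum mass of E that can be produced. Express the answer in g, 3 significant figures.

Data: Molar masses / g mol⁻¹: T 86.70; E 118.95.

n(T) = 586.0 / 86.70 = 6.759 mol
n(A) = 3.640 mol
n/ν → T: 3.380, A: 3.640; T is limiting.
n(E) = (4/2) × 6.759 = 13.52 mol
mass = 13.52 × 118.95 = 1608 g

1610 g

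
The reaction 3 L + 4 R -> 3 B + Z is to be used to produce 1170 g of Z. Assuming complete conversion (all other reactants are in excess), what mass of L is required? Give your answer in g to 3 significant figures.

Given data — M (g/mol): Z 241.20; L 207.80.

n(Z) = 1170 / 241.20 = 4.851 mol
n(L) = (3/1) × 4.851 = 14.55 mol
mass = 14.55 × 207.80 = 3023 g

3020 g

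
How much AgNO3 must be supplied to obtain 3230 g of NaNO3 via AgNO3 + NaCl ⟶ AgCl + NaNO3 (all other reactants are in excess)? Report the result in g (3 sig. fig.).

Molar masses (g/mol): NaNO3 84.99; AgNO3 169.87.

6460 g

n(NaNO3) = 3230 / 84.99 = 38.00 mol
n(AgNO3) = (1/1) × 38.00 = 38.00 mol
mass = 38.00 × 169.87 = 6455 g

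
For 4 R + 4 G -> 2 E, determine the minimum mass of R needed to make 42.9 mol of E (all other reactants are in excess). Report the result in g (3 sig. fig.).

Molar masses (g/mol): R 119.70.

n(E) = 42.90 mol
n(R) = (4/2) × 42.90 = 85.80 mol
mass = 85.80 × 119.70 = 10270 g

10300 g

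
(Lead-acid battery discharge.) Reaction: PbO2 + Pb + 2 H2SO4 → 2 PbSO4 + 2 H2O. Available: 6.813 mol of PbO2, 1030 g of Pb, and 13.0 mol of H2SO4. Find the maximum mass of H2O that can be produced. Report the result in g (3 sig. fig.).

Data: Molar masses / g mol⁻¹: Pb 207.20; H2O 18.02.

179 g

n(PbO2) = 6.813 mol
n(Pb) = 1030 / 207.20 = 4.971 mol
n(H2SO4) = 13.00 mol
n/ν for PbO2 = 6.813/1 = 6.813
n/ν for Pb = 4.971/1 = 4.971
n/ν for H2SO4 = 13.00/2 = 6.500
Smallest n/ν is Pb → limiting reagent.
n(H2O) = (2/1) × 4.971 = 9.942 mol
mass = 9.942 × 18.02 = 179.2 g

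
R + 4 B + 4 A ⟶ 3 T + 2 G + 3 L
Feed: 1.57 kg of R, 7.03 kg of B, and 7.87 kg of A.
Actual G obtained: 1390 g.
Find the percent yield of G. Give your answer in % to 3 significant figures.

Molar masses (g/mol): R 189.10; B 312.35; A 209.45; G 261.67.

47.2 %

n(R) = 1.570×1000 / 189.10 = 8.302 mol
n(B) = 7.030×1000 / 312.35 = 22.51 mol
n(A) = 7.870×1000 / 209.45 = 37.57 mol
n/ν for R = 8.302/1 = 8.302
n/ν for B = 22.51/4 = 5.628
n/ν for A = 37.57/4 = 9.393
Smallest n/ν is B → limiting reagent.
theoretical n(G) = (2/4) × 22.51 = 11.26 mol → 2946 g
% yield = 1390 / 2946 × 100 = 47.18 %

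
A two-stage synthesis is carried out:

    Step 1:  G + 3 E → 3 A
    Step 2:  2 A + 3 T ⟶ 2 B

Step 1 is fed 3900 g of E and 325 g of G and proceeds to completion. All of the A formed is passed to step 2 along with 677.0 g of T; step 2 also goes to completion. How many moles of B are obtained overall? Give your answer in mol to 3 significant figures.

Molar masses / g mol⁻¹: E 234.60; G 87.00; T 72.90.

6.19 mol

Step 1:
n(E) = 3900 / 234.60 = 16.62 mol
n(G) = 325.0 / 87.00 = 3.736 mol
n/ν → E: 5.540, G: 3.736; G is limiting.
n(A) produced = (3/1) × 3.736 = 11.21 mol
Step 2:
n(A) available = 11.21 mol
n(T) = 677.0 / 72.90 = 9.287 mol
n/ν → A: 5.605, T: 3.096; T is limiting.
n(B) = (2/3) × 9.287 = 6.191 mol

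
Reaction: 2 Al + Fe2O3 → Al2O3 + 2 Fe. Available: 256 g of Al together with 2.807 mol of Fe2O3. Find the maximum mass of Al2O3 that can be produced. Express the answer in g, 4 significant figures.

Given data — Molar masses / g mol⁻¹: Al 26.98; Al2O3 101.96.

n(Al) = 256.0 / 26.98 = 9.489 mol
n(Fe2O3) = 2.807 mol
n/ν for Al = 9.489/2 = 4.745
n/ν for Fe2O3 = 2.807/1 = 2.807
Smallest n/ν is Fe2O3 → limiting reagent.
n(Al2O3) = (1/1) × 2.807 = 2.807 mol
mass = 2.807 × 101.96 = 286.2 g

286.2 g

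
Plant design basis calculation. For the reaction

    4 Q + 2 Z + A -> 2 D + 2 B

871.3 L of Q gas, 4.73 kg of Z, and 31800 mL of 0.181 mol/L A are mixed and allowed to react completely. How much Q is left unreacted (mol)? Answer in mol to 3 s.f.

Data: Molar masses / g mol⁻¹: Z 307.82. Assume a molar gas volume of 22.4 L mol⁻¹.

15.9 mol

n(Q) = 871.3 / 22.4 = 38.90 mol
n(Z) = 4.730×1000 / 307.82 = 15.37 mol
n(A) = 0.181 × 31800/1000 = 5.756 mol
n/ν → Q: 9.725, Z: 7.685, A: 5.756; A is limiting.
Q consumed = (4/1) × 5.756 = 23.02 mol
Q remaining = 38.90 − 23.02 = 15.88 mol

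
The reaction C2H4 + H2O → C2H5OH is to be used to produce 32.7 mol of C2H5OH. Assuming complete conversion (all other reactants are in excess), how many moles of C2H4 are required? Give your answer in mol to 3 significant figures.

32.7 mol

n(C2H5OH) = 32.70 mol
n(C2H4) = (1/1) × 32.70 = 32.70 mol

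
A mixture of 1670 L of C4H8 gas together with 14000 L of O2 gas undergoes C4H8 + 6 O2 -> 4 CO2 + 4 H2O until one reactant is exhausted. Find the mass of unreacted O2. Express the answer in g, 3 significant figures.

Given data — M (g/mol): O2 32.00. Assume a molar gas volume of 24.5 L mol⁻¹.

n(C4H8) = 1670 / 24.5 = 68.16 mol
n(O2) = 14000 / 24.5 = 571.4 mol
n/ν → C4H8: 68.16, O2: 95.23; C4H8 is limiting.
O2 consumed = (6/1) × 68.16 = 409.0 mol
O2 remaining = 571.4 − 409.0 = 162.4 mol
mass = 162.4 × 32.00 = 5197 g

5200 g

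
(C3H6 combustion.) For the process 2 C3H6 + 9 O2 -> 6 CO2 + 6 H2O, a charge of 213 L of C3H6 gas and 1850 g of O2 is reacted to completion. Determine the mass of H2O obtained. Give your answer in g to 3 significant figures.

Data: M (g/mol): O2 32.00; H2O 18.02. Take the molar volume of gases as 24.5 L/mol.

470 g

n(C3H6) = 213.0 / 24.5 = 8.694 mol
n(O2) = 1850 / 32.00 = 57.81 mol
n/ν for C3H6 = 8.694/2 = 4.347
n/ν for O2 = 57.81/9 = 6.423
Smallest n/ν is C3H6 → limiting reagent.
n(H2O) = (6/2) × 8.694 = 26.08 mol
mass = 26.08 × 18.02 = 470.0 g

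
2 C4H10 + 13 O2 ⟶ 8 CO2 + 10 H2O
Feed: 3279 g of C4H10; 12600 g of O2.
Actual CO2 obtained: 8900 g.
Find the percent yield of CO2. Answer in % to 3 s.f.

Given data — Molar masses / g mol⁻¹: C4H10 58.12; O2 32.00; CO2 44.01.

n(C4H10) = 3279 / 58.12 = 56.42 mol
n(O2) = 12600 / 32.00 = 393.8 mol
n/ν for C4H10 = 56.42/2 = 28.21
n/ν for O2 = 393.8/13 = 30.29
Smallest n/ν is C4H10 → limiting reagent.
theoretical n(CO2) = (8/2) × 56.42 = 225.7 mol → 9933 g
% yield = 8900 / 9933 × 100 = 89.60 %

89.6 %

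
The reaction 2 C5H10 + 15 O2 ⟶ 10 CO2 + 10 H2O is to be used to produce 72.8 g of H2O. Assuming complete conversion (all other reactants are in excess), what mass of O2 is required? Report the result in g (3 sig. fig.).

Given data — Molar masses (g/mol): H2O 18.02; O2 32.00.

194 g

n(H2O) = 72.8 / 18.02 = 4.040 mol
n(O2) = (15/10) × 4.040 = 6.060 mol
mass = 6.060 × 32.00 = 193.9 g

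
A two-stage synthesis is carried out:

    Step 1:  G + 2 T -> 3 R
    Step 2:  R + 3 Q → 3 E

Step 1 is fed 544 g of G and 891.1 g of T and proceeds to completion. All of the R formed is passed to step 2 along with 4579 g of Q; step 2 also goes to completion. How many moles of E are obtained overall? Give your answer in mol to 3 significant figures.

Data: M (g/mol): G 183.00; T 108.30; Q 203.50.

22.5 mol

Step 1:
n(G) = 544.0 / 183.00 = 2.973 mol
n(T) = 891.1 / 108.30 = 8.228 mol
n/ν → G: 2.973, T: 4.114; G is limiting.
n(R) produced = (3/1) × 2.973 = 8.919 mol
Step 2:
n(R) available = 8.919 mol
n(Q) = 4579 / 203.50 = 22.50 mol
n/ν → R: 8.919, Q: 7.500; Q is limiting.
n(E) = (3/3) × 22.50 = 22.50 mol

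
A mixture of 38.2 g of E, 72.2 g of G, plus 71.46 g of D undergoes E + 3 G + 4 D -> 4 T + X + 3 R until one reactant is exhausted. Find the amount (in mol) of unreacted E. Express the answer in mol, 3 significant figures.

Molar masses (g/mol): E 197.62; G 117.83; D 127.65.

0.0533 mol

n(E) = 38.20 / 197.62 = 0.1933 mol
n(G) = 72.20 / 117.83 = 0.6127 mol
n(D) = 71.46 / 127.65 = 0.5598 mol
n/ν for E = 0.1933/1 = 0.1933
n/ν for G = 0.6127/3 = 0.2042
n/ν for D = 0.5598/4 = 0.1400
Smallest n/ν is D → limiting reagent.
E consumed = (1/4) × 0.5598 = 0.1400 mol
E remaining = 0.1933 − 0.1400 = 0.05330 mol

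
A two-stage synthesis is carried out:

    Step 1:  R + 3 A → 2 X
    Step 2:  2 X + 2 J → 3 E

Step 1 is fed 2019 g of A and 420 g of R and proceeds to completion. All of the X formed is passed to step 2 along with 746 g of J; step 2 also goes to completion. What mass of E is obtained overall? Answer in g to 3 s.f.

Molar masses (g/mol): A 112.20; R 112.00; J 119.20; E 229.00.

2150 g

Step 1:
n(A) = 2019 / 112.20 = 17.99 mol
n(R) = 420.0 / 112.00 = 3.750 mol
n/ν for A = 17.99/3 = 5.997
n/ν for R = 3.750/1 = 3.750
Smallest n/ν is R → limiting reagent.
n(X) produced = (2/1) × 3.750 = 7.500 mol
Step 2:
n(X) available = 7.500 mol
n(J) = 746.0 / 119.20 = 6.258 mol
n/ν for X = 7.500/2 = 3.750
n/ν for J = 6.258/2 = 3.129
Smallest n/ν is J → limiting reagent.
n(E) = (3/2) × 6.258 = 9.387 mol
mass = 9.387 × 229.00 = 2150 g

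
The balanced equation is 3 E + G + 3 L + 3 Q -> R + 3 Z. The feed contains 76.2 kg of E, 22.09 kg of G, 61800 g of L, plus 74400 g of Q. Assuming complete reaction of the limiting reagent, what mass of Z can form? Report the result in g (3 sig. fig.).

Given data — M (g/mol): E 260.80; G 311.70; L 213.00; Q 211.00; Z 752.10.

160000 g

n(E) = 76.20×1000 / 260.80 = 292.2 mol
n(G) = 22.09×1000 / 311.70 = 70.87 mol
n(L) = 61800 / 213.00 = 290.1 mol
n(Q) = 74400 / 211.00 = 352.6 mol
n/ν for E = 292.2/3 = 97.40
n/ν for G = 70.87/1 = 70.87
n/ν for L = 290.1/3 = 96.70
n/ν for Q = 352.6/3 = 117.5
Smallest n/ν is G → limiting reagent.
n(Z) = (3/1) × 70.87 = 212.6 mol
mass = 212.6 × 752.10 = 159900 g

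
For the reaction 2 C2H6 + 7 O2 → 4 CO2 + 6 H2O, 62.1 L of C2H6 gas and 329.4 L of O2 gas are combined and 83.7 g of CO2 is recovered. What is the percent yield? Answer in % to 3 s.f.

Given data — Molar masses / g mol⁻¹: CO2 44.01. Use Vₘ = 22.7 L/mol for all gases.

n(C2H6) = 62.10 / 22.7 = 2.736 mol
n(O2) = 329.4 / 22.7 = 14.51 mol
n/ν for C2H6 = 2.736/2 = 1.368
n/ν for O2 = 14.51/7 = 2.073
Smallest n/ν is C2H6 → limiting reagent.
theoretical n(CO2) = (4/2) × 2.736 = 5.472 mol → 240.8 g
% yield = 83.7 / 240.8 × 100 = 34.76 %

34.8 %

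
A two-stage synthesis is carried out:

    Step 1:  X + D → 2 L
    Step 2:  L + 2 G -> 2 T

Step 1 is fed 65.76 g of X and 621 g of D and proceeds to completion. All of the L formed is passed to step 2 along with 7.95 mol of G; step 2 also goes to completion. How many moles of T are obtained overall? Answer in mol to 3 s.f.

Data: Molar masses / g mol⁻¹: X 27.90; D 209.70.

7.95 mol

Step 1:
n(X) = 65.76 / 27.90 = 2.357 mol
n(D) = 621.0 / 209.70 = 2.961 mol
n/ν for X = 2.357/1 = 2.357
n/ν for D = 2.961/1 = 2.961
Smallest n/ν is X → limiting reagent.
n(L) produced = (2/1) × 2.357 = 4.714 mol
Step 2:
n(L) available = 4.714 mol
n(G) = 7.950 mol
n/ν for L = 4.714/1 = 4.714
n/ν for G = 7.950/2 = 3.975
Smallest n/ν is G → limiting reagent.
n(T) = (2/2) × 7.950 = 7.950 mol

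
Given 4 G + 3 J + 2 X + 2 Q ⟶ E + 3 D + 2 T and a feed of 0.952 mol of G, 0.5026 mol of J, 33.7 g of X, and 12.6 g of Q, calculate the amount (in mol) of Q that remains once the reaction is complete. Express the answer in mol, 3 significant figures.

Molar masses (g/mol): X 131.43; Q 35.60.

n(G) = 0.9520 mol
n(J) = 0.5026 mol
n(X) = 33.70 / 131.43 = 0.2564 mol
n(Q) = 12.60 / 35.60 = 0.3539 mol
n/ν → G: 0.2380, J: 0.1675, X: 0.1282, Q: 0.1770; X is limiting.
Q consumed = (2/2) × 0.2564 = 0.2564 mol
Q remaining = 0.3539 − 0.2564 = 0.09750 mol

0.0975 mol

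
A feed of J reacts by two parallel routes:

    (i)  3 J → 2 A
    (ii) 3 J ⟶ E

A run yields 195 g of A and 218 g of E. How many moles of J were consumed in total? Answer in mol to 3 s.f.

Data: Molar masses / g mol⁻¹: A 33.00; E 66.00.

18.8 mol

n(A) = 195 / 33.00 = 5.909 mol
n(E) = 218 / 66.00 = 3.303 mol
n(J) via (i) = (3/2)×5.909 = 8.864 mol
n(J) via (ii) = (3/1)×3.303 = 9.909 mol
total n(J) = 8.864 + 9.909 = 18.77 mol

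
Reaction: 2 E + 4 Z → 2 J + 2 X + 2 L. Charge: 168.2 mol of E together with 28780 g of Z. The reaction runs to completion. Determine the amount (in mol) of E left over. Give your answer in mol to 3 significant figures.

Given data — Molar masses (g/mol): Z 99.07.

n(E) = 168.2 mol
n(Z) = 28780 / 99.07 = 290.5 mol
n/ν → E: 84.10, Z: 72.63; Z is limiting.
E consumed = (2/4) × 290.5 = 145.3 mol
E remaining = 168.2 − 145.3 = 22.90 mol

22.9 mol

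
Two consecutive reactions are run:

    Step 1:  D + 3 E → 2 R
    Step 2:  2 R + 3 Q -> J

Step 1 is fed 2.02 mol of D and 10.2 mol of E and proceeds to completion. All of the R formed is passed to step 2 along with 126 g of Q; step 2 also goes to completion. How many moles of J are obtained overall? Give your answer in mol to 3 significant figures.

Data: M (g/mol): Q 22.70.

1.85 mol

Step 1:
n(D) = 2.020 mol
n(E) = 10.20 mol
n/ν for D = 2.020/1 = 2.020
n/ν for E = 10.20/3 = 3.400
Smallest n/ν is D → limiting reagent.
n(R) produced = (2/1) × 2.020 = 4.040 mol
Step 2:
n(R) available = 4.040 mol
n(Q) = 126.0 / 22.70 = 5.551 mol
n/ν for R = 4.040/2 = 2.020
n/ν for Q = 5.551/3 = 1.850
Smallest n/ν is Q → limiting reagent.
n(J) = (1/3) × 5.551 = 1.850 mol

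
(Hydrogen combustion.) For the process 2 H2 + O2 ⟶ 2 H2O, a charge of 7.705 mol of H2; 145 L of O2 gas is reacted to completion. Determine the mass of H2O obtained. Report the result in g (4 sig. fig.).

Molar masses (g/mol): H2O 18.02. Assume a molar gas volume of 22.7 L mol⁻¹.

n(H2) = 7.705 mol
n(O2) = 145.0 / 22.7 = 6.388 mol
n/ν for H2 = 7.705/2 = 3.853
n/ν for O2 = 6.388/1 = 6.388
Smallest n/ν is H2 → limiting reagent.
n(H2O) = (2/2) × 7.705 = 7.705 mol
mass = 7.705 × 18.02 = 138.8 g

138.8 g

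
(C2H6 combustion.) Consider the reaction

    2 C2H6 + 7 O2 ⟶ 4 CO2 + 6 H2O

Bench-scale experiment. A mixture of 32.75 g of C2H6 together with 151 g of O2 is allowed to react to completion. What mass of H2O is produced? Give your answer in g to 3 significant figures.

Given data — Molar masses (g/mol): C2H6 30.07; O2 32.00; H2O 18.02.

58.9 g

n(C2H6) = 32.75 / 30.07 = 1.089 mol
n(O2) = 151.0 / 32.00 = 4.719 mol
n/ν for C2H6 = 1.089/2 = 0.5445
n/ν for O2 = 4.719/7 = 0.6741
Smallest n/ν is C2H6 → limiting reagent.
n(H2O) = (6/2) × 1.089 = 3.267 mol
mass = 3.267 × 18.02 = 58.87 g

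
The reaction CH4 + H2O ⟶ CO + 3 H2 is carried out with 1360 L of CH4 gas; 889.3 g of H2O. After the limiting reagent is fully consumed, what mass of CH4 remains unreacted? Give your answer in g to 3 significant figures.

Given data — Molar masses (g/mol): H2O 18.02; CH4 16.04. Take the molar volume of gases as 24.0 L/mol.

117 g

n(CH4) = 1360 / 24.0 = 56.67 mol
n(H2O) = 889.3 / 18.02 = 49.35 mol
n/ν for CH4 = 56.67/1 = 56.67
n/ν for H2O = 49.35/1 = 49.35
Smallest n/ν is H2O → limiting reagent.
CH4 consumed = (1/1) × 49.35 = 49.35 mol
CH4 remaining = 56.67 − 49.35 = 7.320 mol
mass = 7.320 × 16.04 = 117.4 g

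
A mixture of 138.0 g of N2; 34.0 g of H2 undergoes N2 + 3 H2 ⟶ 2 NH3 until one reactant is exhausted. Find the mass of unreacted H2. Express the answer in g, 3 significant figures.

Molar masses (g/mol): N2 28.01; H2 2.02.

n(N2) = 138.0 / 28.01 = 4.927 mol
n(H2) = 34.00 / 2.02 = 16.83 mol
n/ν for N2 = 4.927/1 = 4.927
n/ν for H2 = 16.83/3 = 5.610
Smallest n/ν is N2 → limiting reagent.
H2 consumed = (3/1) × 4.927 = 14.78 mol
H2 remaining = 16.83 − 14.78 = 2.050 mol
mass = 2.050 × 2.02 = 4.141 g

4.14 g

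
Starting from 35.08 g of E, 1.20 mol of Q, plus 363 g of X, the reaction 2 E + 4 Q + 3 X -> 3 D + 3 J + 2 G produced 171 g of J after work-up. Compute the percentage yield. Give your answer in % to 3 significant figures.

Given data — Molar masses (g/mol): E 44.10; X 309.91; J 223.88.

n(E) = 35.08 / 44.10 = 0.7955 mol
n(Q) = 1.200 mol
n(X) = 363.0 / 309.91 = 1.171 mol
n/ν → E: 0.3978, Q: 0.3000, X: 0.3903; Q is limiting.
theoretical n(J) = (3/4) × 1.200 = 0.9000 mol → 201.5 g
% yield = 171 / 201.5 × 100 = 84.86 %

84.9 %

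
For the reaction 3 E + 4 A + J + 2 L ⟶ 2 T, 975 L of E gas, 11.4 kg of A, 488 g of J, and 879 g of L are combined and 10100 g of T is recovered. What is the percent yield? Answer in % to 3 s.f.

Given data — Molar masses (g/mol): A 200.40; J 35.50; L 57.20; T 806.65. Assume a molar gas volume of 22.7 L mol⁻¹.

n(E) = 975.0 / 22.7 = 42.95 mol
n(A) = 11.40×1000 / 200.40 = 56.89 mol
n(J) = 488.0 / 35.50 = 13.75 mol
n(L) = 879.0 / 57.20 = 15.37 mol
n/ν for E = 42.95/3 = 14.32
n/ν for A = 56.89/4 = 14.22
n/ν for J = 13.75/1 = 13.75
n/ν for L = 15.37/2 = 7.685
Smallest n/ν is L → limiting reagent.
theoretical n(T) = (2/2) × 15.37 = 15.37 mol → 12400 g
% yield = 10100 / 12400 × 100 = 81.45 %

81.5 %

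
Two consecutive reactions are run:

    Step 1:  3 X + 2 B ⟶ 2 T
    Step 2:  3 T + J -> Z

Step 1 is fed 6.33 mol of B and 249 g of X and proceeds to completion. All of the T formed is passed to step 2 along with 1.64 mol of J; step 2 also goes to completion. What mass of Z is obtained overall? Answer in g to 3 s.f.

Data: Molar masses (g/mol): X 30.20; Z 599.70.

984 g

Step 1:
n(B) = 6.330 mol
n(X) = 249.0 / 30.20 = 8.245 mol
n/ν for B = 6.330/2 = 3.165
n/ν for X = 8.245/3 = 2.748
Smallest n/ν is X → limiting reagent.
n(T) produced = (2/3) × 8.245 = 5.497 mol
Step 2:
n(T) available = 5.497 mol
n(J) = 1.640 mol
n/ν for T = 5.497/3 = 1.832
n/ν for J = 1.640/1 = 1.640
Smallest n/ν is J → limiting reagent.
n(Z) = (1/1) × 1.640 = 1.640 mol
mass = 1.640 × 599.70 = 983.5 g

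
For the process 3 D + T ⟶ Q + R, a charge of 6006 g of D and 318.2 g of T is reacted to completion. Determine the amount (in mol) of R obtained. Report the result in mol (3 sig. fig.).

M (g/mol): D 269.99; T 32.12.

n(D) = 6006 / 269.99 = 22.25 mol
n(T) = 318.2 / 32.12 = 9.907 mol
n/ν for D = 22.25/3 = 7.417
n/ν for T = 9.907/1 = 9.907
Smallest n/ν is D → limiting reagent.
n(R) = (1/3) × 22.25 = 7.417 mol

7.42 mol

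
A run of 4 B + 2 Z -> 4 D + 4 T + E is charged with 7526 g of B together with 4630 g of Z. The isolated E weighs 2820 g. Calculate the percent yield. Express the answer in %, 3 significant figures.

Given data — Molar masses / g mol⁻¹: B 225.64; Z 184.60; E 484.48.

n(B) = 7526 / 225.64 = 33.35 mol
n(Z) = 4630 / 184.60 = 25.08 mol
n/ν → B: 8.338, Z: 12.54; B is limiting.
theoretical n(E) = (1/4) × 33.35 = 8.338 mol → 4040 g
% yield = 2820 / 4040 × 100 = 69.80 %

69.8 %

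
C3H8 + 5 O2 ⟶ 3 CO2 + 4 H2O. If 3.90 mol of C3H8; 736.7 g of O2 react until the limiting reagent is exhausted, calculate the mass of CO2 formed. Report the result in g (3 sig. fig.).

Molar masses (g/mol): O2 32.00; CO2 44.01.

n(C3H8) = 3.900 mol
n(O2) = 736.7 / 32.00 = 23.02 mol
n/ν for C3H8 = 3.900/1 = 3.900
n/ν for O2 = 23.02/5 = 4.604
Smallest n/ν is C3H8 → limiting reagent.
n(CO2) = (3/1) × 3.900 = 11.70 mol
mass = 11.70 × 44.01 = 514.9 g

515 g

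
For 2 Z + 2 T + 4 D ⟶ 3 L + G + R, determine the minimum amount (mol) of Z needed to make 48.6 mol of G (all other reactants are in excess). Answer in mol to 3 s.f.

n(G) = 48.60 mol
n(Z) = (2/1) × 48.60 = 97.20 mol

97.2 mol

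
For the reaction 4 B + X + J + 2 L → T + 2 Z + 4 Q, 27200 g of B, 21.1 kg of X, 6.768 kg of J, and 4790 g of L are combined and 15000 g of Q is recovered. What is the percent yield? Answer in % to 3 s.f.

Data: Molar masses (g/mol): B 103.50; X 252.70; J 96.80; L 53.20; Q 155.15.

n(B) = 27200 / 103.50 = 262.8 mol
n(X) = 21.10×1000 / 252.70 = 83.50 mol
n(J) = 6.768×1000 / 96.80 = 69.92 mol
n(L) = 4790 / 53.20 = 90.04 mol
n/ν for B = 262.8/4 = 65.70
n/ν for X = 83.50/1 = 83.50
n/ν for J = 69.92/1 = 69.92
n/ν for L = 90.04/2 = 45.02
Smallest n/ν is L → limiting reagent.
theoretical n(Q) = (4/2) × 90.04 = 180.1 mol → 27940 g
% yield = 15000 / 27940 × 100 = 53.69 %

53.7 %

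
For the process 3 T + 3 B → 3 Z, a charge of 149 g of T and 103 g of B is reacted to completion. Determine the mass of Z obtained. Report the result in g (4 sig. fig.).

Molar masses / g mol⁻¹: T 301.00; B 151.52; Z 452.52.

n(T) = 149.0 / 301.00 = 0.4950 mol
n(B) = 103.0 / 151.52 = 0.6798 mol
n/ν for T = 0.4950/3 = 0.1650
n/ν for B = 0.6798/3 = 0.2266
Smallest n/ν is T → limiting reagent.
n(Z) = (3/3) × 0.4950 = 0.4950 mol
mass = 0.4950 × 452.52 = 224.0 g

224.0 g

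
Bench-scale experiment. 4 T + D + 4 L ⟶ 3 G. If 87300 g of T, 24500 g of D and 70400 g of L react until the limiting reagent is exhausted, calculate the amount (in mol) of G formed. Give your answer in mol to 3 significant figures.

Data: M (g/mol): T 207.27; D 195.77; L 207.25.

n(T) = 87300 / 207.27 = 421.2 mol
n(D) = 24500 / 195.77 = 125.1 mol
n(L) = 70400 / 207.25 = 339.7 mol
n/ν for T = 421.2/4 = 105.3
n/ν for D = 125.1/1 = 125.1
n/ν for L = 339.7/4 = 84.93
Smallest n/ν is L → limiting reagent.
n(G) = (3/4) × 339.7 = 254.8 mol

255 mol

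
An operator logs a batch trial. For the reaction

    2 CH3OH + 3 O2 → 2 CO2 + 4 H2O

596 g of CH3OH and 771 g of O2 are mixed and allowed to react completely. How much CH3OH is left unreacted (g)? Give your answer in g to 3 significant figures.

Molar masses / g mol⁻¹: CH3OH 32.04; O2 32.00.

81.4 g

n(CH3OH) = 596.0 / 32.04 = 18.60 mol
n(O2) = 771.0 / 32.00 = 24.09 mol
n/ν → CH3OH: 9.300, O2: 8.030; O2 is limiting.
CH3OH consumed = (2/3) × 24.09 = 16.06 mol
CH3OH remaining = 18.60 − 16.06 = 2.540 mol
mass = 2.540 × 32.04 = 81.38 g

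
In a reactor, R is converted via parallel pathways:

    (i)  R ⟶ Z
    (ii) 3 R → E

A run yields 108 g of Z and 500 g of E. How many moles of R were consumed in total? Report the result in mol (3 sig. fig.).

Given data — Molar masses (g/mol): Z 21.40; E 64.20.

n(Z) = 108 / 21.40 = 5.047 mol
n(E) = 500 / 64.20 = 7.788 mol
n(R) via (i) = (1/1)×5.047 = 5.047 mol
n(R) via (ii) = (3/1)×7.788 = 23.36 mol
total n(R) = 5.047 + 23.36 = 28.41 mol

28.4 mol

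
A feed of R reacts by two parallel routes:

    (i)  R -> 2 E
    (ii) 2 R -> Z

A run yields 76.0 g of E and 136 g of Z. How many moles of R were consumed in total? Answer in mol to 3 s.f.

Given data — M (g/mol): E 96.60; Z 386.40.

n(E) = 76.0 / 96.60 = 0.7867 mol
n(Z) = 136 / 386.40 = 0.3520 mol
n(R) via (i) = (1/2)×0.7867 = 0.3934 mol
n(R) via (ii) = (2/1)×0.3520 = 0.7040 mol
total n(R) = 0.3934 + 0.7040 = 1.097 mol

1.10 mol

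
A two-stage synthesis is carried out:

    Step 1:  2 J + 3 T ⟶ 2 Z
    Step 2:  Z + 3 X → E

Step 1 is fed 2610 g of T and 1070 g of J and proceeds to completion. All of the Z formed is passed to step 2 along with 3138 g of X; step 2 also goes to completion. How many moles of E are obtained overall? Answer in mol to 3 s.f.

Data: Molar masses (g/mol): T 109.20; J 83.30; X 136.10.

Step 1:
n(T) = 2610 / 109.20 = 23.90 mol
n(J) = 1070 / 83.30 = 12.85 mol
n/ν for T = 23.90/3 = 7.967
n/ν for J = 12.85/2 = 6.425
Smallest n/ν is J → limiting reagent.
n(Z) produced = (2/2) × 12.85 = 12.85 mol
Step 2:
n(Z) available = 12.85 mol
n(X) = 3138 / 136.10 = 23.06 mol
n/ν for Z = 12.85/1 = 12.85
n/ν for X = 23.06/3 = 7.687
Smallest n/ν is X → limiting reagent.
n(E) = (1/3) × 23.06 = 7.687 mol

7.69 mol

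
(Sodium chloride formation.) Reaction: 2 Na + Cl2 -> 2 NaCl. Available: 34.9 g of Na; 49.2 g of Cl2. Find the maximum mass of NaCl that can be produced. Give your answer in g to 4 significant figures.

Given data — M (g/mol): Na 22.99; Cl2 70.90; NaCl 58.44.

n(Na) = 34.90 / 22.99 = 1.518 mol
n(Cl2) = 49.20 / 70.90 = 0.6939 mol
n/ν for Na = 1.518/2 = 0.7590
n/ν for Cl2 = 0.6939/1 = 0.6939
Smallest n/ν is Cl2 → limiting reagent.
n(NaCl) = (2/1) × 0.6939 = 1.388 mol
mass = 1.388 × 58.44 = 81.11 g

81.11 g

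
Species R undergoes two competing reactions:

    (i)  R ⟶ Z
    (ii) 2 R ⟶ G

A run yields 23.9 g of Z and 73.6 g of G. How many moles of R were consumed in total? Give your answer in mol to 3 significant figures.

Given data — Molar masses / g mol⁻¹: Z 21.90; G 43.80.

4.45 mol

n(Z) = 23.9 / 21.90 = 1.091 mol
n(G) = 73.6 / 43.80 = 1.680 mol
n(R) via (i) = (1/1)×1.091 = 1.091 mol
n(R) via (ii) = (2/1)×1.680 = 3.360 mol
total n(R) = 1.091 + 3.360 = 4.451 mol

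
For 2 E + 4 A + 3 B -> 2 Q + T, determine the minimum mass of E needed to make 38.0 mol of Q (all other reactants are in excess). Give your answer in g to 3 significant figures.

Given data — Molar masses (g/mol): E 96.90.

3680 g

n(Q) = 38.00 mol
n(E) = (2/2) × 38.00 = 38.00 mol
mass = 38.00 × 96.90 = 3682 g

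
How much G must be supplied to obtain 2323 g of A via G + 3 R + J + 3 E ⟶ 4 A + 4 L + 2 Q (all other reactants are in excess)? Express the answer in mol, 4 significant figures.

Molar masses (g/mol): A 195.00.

n(A) = 2323 / 195.00 = 11.91 mol
n(G) = (1/4) × 11.91 = 2.978 mol

2.978 mol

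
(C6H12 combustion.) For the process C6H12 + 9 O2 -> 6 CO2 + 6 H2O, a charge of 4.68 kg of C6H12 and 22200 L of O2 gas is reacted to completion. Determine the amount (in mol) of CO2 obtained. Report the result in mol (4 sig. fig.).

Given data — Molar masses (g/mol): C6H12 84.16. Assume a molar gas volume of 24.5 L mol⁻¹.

n(C6H12) = 4.680×1000 / 84.16 = 55.61 mol
n(O2) = 22200 / 24.5 = 906.1 mol
n/ν → C6H12: 55.61, O2: 100.7; C6H12 is limiting.
n(CO2) = (6/1) × 55.61 = 333.7 mol

333.7 mol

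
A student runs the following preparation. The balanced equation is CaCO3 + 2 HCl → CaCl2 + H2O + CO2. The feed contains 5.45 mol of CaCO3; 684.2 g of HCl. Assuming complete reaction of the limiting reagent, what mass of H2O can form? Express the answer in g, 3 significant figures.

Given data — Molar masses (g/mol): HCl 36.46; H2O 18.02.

98.2 g

n(CaCO3) = 5.450 mol
n(HCl) = 684.2 / 36.46 = 18.77 mol
n/ν for CaCO3 = 5.450/1 = 5.450
n/ν for HCl = 18.77/2 = 9.385
Smallest n/ν is CaCO3 → limiting reagent.
n(H2O) = (1/1) × 5.450 = 5.450 mol
mass = 5.450 × 18.02 = 98.21 g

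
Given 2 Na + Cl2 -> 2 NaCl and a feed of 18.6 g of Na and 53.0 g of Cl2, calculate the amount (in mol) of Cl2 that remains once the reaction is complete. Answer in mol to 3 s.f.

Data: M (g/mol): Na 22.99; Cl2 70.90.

n(Na) = 18.60 / 22.99 = 0.8090 mol
n(Cl2) = 53.00 / 70.90 = 0.7475 mol
n/ν for Na = 0.8090/2 = 0.4045
n/ν for Cl2 = 0.7475/1 = 0.7475
Smallest n/ν is Na → limiting reagent.
Cl2 consumed = (1/2) × 0.8090 = 0.4045 mol
Cl2 remaining = 0.7475 − 0.4045 = 0.3430 mol

0.343 mol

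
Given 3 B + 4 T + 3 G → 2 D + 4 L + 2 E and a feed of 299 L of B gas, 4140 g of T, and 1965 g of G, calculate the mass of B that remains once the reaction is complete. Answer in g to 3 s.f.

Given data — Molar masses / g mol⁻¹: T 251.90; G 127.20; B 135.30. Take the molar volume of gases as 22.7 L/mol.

114 g

n(B) = 299.0 / 22.7 = 13.17 mol
n(T) = 4140 / 251.90 = 16.44 mol
n(G) = 1965 / 127.20 = 15.45 mol
n/ν for B = 13.17/3 = 4.390
n/ν for T = 16.44/4 = 4.110
n/ν for G = 15.45/3 = 5.150
Smallest n/ν is T → limiting reagent.
B consumed = (3/4) × 16.44 = 12.33 mol
B remaining = 13.17 − 12.33 = 0.8400 mol
mass = 0.8400 × 135.30 = 113.7 g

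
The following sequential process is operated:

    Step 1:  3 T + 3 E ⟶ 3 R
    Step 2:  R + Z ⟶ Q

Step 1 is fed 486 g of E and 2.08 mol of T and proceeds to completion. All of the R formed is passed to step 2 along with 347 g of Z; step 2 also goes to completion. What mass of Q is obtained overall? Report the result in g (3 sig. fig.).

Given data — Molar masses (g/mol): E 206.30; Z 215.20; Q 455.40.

Step 1:
n(E) = 486.0 / 206.30 = 2.356 mol
n(T) = 2.080 mol
n/ν for E = 2.356/3 = 0.7853
n/ν for T = 2.080/3 = 0.6933
Smallest n/ν is T → limiting reagent.
n(R) produced = (3/3) × 2.080 = 2.080 mol
Step 2:
n(R) available = 2.080 mol
n(Z) = 347.0 / 215.20 = 1.612 mol
n/ν for R = 2.080/1 = 2.080
n/ν for Z = 1.612/1 = 1.612
Smallest n/ν is Z → limiting reagent.
n(Q) = (1/1) × 1.612 = 1.612 mol
mass = 1.612 × 455.40 = 734.1 g

734 g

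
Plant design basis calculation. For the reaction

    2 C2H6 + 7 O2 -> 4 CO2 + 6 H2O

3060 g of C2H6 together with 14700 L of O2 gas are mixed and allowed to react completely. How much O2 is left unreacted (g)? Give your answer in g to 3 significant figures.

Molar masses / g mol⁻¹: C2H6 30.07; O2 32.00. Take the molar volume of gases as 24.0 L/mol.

8200 g

n(C2H6) = 3060 / 30.07 = 101.8 mol
n(O2) = 14700 / 24.0 = 612.5 mol
n/ν for C2H6 = 101.8/2 = 50.90
n/ν for O2 = 612.5/7 = 87.50
Smallest n/ν is C2H6 → limiting reagent.
O2 consumed = (7/2) × 101.8 = 356.3 mol
O2 remaining = 612.5 − 356.3 = 256.2 mol
mass = 256.2 × 32.00 = 8198 g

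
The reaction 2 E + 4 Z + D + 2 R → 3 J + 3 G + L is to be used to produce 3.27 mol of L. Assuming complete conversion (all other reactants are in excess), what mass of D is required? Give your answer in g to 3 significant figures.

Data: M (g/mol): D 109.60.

n(L) = 3.270 mol
n(D) = (1/1) × 3.270 = 3.270 mol
mass = 3.270 × 109.60 = 358.4 g

358 g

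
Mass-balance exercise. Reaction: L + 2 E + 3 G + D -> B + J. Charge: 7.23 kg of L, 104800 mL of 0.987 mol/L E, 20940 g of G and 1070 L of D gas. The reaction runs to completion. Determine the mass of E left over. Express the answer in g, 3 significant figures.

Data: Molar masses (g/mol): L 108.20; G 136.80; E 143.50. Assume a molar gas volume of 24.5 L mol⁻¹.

n(L) = 7.230×1000 / 108.20 = 66.82 mol
n(E) = 0.987 × 104800/1000 = 103.4 mol
n(G) = 20940 / 136.80 = 153.1 mol
n(D) = 1070 / 24.5 = 43.67 mol
n/ν for L = 66.82/1 = 66.82
n/ν for E = 103.4/2 = 51.70
n/ν for G = 153.1/3 = 51.03
n/ν for D = 43.67/1 = 43.67
Smallest n/ν is D → limiting reagent.
E consumed = (2/1) × 43.67 = 87.34 mol
E remaining = 103.4 − 87.34 = 16.06 mol
mass = 16.06 × 143.50 = 2305 g

2310 g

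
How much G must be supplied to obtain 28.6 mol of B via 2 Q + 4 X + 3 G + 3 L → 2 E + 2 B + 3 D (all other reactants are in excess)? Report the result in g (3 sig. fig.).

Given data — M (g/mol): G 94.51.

4050 g

n(B) = 28.60 mol
n(G) = (3/2) × 28.60 = 42.90 mol
mass = 42.90 × 94.51 = 4054 g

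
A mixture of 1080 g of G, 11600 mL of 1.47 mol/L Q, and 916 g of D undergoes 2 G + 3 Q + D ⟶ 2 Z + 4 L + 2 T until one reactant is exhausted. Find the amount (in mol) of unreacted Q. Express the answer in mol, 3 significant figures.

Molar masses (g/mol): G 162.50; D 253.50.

n(G) = 1080 / 162.50 = 6.646 mol
n(Q) = 1.47 × 11600/1000 = 17.05 mol
n(D) = 916.0 / 253.50 = 3.613 mol
n/ν for G = 6.646/2 = 3.323
n/ν for Q = 17.05/3 = 5.683
n/ν for D = 3.613/1 = 3.613
Smallest n/ν is G → limiting reagent.
Q consumed = (3/2) × 6.646 = 9.969 mol
Q remaining = 17.05 − 9.969 = 7.081 mol

7.08 mol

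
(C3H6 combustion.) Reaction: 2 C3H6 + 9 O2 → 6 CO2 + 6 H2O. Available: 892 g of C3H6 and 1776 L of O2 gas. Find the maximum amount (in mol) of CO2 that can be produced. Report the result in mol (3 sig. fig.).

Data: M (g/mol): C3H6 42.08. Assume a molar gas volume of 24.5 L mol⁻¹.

n(C3H6) = 892.0 / 42.08 = 21.20 mol
n(O2) = 1776 / 24.5 = 72.49 mol
n/ν → C3H6: 10.60, O2: 8.054; O2 is limiting.
n(CO2) = (6/9) × 72.49 = 48.33 mol

48.3 mol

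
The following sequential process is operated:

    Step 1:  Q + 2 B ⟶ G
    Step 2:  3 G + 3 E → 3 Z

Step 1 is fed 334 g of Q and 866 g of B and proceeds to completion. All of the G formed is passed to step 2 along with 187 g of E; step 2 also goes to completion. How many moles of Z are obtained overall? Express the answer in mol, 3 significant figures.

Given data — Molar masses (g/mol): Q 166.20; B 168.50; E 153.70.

Step 1:
n(Q) = 334.0 / 166.20 = 2.010 mol
n(B) = 866.0 / 168.50 = 5.139 mol
n/ν → Q: 2.010, B: 2.570; Q is limiting.
n(G) produced = (1/1) × 2.010 = 2.010 mol
Step 2:
n(G) available = 2.010 mol
n(E) = 187.0 / 153.70 = 1.217 mol
n/ν → G: 0.6700, E: 0.4057; E is limiting.
n(Z) = (3/3) × 1.217 = 1.217 mol

1.22 mol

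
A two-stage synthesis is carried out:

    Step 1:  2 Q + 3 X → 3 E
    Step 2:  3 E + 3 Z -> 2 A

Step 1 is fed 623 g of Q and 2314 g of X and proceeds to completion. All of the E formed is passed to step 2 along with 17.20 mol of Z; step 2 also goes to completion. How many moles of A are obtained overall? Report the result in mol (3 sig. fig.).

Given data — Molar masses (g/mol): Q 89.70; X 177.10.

6.95 mol

Step 1:
n(Q) = 623.0 / 89.70 = 6.945 mol
n(X) = 2314 / 177.10 = 13.07 mol
n/ν → Q: 3.473, X: 4.357; Q is limiting.
n(E) produced = (3/2) × 6.945 = 10.42 mol
Step 2:
n(E) available = 10.42 mol
n(Z) = 17.20 mol
n/ν → E: 3.473, Z: 5.733; E is limiting.
n(A) = (2/3) × 10.42 = 6.947 mol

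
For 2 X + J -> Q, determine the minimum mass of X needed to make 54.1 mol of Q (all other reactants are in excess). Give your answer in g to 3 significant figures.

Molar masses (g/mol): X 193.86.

21000 g

n(Q) = 54.10 mol
n(X) = (2/1) × 54.10 = 108.2 mol
mass = 108.2 × 193.86 = 20980 g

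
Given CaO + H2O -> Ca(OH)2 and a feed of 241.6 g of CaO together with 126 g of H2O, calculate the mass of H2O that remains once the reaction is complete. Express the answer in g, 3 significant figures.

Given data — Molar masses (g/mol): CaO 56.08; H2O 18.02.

n(CaO) = 241.6 / 56.08 = 4.308 mol
n(H2O) = 126.0 / 18.02 = 6.992 mol
n/ν for CaO = 4.308/1 = 4.308
n/ν for H2O = 6.992/1 = 6.992
Smallest n/ν is CaO → limiting reagent.
H2O consumed = (1/1) × 4.308 = 4.308 mol
H2O remaining = 6.992 − 4.308 = 2.684 mol
mass = 2.684 × 18.02 = 48.37 g

48.4 g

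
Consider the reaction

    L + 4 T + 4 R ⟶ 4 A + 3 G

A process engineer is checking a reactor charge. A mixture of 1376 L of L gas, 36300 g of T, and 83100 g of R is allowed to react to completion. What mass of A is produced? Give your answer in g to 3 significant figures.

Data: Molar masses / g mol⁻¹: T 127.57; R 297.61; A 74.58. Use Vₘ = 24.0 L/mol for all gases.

17100 g

n(L) = 1376 / 24.0 = 57.33 mol
n(T) = 36300 / 127.57 = 284.5 mol
n(R) = 83100 / 297.61 = 279.2 mol
n/ν for L = 57.33/1 = 57.33
n/ν for T = 284.5/4 = 71.13
n/ν for R = 279.2/4 = 69.80
Smallest n/ν is L → limiting reagent.
n(A) = (4/1) × 57.33 = 229.3 mol
mass = 229.3 × 74.58 = 17100 g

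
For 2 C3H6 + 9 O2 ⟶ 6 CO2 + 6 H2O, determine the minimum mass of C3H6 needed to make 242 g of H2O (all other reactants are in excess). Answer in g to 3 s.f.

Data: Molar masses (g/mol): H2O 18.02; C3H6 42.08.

n(H2O) = 242 / 18.02 = 13.43 mol
n(C3H6) = (2/6) × 13.43 = 4.477 mol
mass = 4.477 × 42.08 = 188.4 g

188 g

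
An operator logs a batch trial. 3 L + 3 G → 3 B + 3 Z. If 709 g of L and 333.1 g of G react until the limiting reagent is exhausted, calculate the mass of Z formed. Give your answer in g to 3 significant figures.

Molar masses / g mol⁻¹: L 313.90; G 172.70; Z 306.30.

n(L) = 709.0 / 313.90 = 2.259 mol
n(G) = 333.1 / 172.70 = 1.929 mol
n/ν for L = 2.259/3 = 0.7530
n/ν for G = 1.929/3 = 0.6430
Smallest n/ν is G → limiting reagent.
n(Z) = (3/3) × 1.929 = 1.929 mol
mass = 1.929 × 306.30 = 590.9 g

591 g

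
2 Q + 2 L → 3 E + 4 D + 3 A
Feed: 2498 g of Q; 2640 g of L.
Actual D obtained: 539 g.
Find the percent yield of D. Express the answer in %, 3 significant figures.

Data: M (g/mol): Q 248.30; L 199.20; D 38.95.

68.8 %

n(Q) = 2498 / 248.30 = 10.06 mol
n(L) = 2640 / 199.20 = 13.25 mol
n/ν → Q: 5.030, L: 6.625; Q is limiting.
theoretical n(D) = (4/2) × 10.06 = 20.12 mol → 783.7 g
% yield = 539 / 783.7 × 100 = 68.78 %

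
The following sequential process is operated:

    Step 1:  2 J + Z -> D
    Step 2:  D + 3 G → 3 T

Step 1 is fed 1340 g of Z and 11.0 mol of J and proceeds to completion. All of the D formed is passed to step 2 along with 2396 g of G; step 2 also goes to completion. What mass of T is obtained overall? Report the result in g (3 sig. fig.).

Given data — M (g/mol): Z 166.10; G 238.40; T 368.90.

3710 g

Step 1:
n(Z) = 1340 / 166.10 = 8.067 mol
n(J) = 11.00 mol
n/ν for Z = 8.067/1 = 8.067
n/ν for J = 11.00/2 = 5.500
Smallest n/ν is J → limiting reagent.
n(D) produced = (1/2) × 11.00 = 5.500 mol
Step 2:
n(D) available = 5.500 mol
n(G) = 2396 / 238.40 = 10.05 mol
n/ν for D = 5.500/1 = 5.500
n/ν for G = 10.05/3 = 3.350
Smallest n/ν is G → limiting reagent.
n(T) = (3/3) × 10.05 = 10.05 mol
mass = 10.05 × 368.90 = 3707 g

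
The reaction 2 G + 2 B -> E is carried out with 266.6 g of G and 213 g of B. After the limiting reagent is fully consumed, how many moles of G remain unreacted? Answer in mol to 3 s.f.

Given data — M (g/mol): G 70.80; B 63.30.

0.401 mol

n(G) = 266.6 / 70.80 = 3.766 mol
n(B) = 213.0 / 63.30 = 3.365 mol
n/ν for G = 3.766/2 = 1.883
n/ν for B = 3.365/2 = 1.683
Smallest n/ν is B → limiting reagent.
G consumed = (2/2) × 3.365 = 3.365 mol
G remaining = 3.766 − 3.365 = 0.4010 mol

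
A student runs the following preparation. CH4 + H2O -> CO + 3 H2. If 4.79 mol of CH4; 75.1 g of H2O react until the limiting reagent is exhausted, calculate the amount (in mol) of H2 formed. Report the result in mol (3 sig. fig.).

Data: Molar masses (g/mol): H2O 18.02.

n(CH4) = 4.790 mol
n(H2O) = 75.10 / 18.02 = 4.168 mol
n/ν → CH4: 4.790, H2O: 4.168; H2O is limiting.
n(H2) = (3/1) × 4.168 = 12.50 mol

12.5 mol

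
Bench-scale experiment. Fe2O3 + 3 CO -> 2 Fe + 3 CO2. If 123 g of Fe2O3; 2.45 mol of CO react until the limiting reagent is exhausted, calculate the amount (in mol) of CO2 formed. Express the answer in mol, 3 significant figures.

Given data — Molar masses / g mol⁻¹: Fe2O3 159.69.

2.31 mol

n(Fe2O3) = 123.0 / 159.69 = 0.7702 mol
n(CO) = 2.450 mol
n/ν for Fe2O3 = 0.7702/1 = 0.7702
n/ν for CO = 2.450/3 = 0.8167
Smallest n/ν is Fe2O3 → limiting reagent.
n(CO2) = (3/1) × 0.7702 = 2.311 mol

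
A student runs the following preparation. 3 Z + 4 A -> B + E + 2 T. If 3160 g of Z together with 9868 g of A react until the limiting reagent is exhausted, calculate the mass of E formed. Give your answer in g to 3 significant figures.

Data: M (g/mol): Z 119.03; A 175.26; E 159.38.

n(Z) = 3160 / 119.03 = 26.55 mol
n(A) = 9868 / 175.26 = 56.30 mol
n/ν → Z: 8.850, A: 14.08; Z is limiting.
n(E) = (1/3) × 26.55 = 8.850 mol
mass = 8.850 × 159.38 = 1411 g

1410 g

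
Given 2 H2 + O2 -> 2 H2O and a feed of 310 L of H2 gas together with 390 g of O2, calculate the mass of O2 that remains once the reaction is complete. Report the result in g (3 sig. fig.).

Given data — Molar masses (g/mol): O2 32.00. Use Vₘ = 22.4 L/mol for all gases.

169 g

n(H2) = 310.0 / 22.4 = 13.84 mol
n(O2) = 390.0 / 32.00 = 12.19 mol
n/ν for H2 = 13.84/2 = 6.920
n/ν for O2 = 12.19/1 = 12.19
Smallest n/ν is H2 → limiting reagent.
O2 consumed = (1/2) × 13.84 = 6.920 mol
O2 remaining = 12.19 − 6.920 = 5.270 mol
mass = 5.270 × 32.00 = 168.6 g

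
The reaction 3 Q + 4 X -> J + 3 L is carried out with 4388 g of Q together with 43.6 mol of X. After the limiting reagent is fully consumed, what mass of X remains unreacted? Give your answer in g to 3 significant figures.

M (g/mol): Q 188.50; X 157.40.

n(Q) = 4388 / 188.50 = 23.28 mol
n(X) = 43.60 mol
n/ν for Q = 23.28/3 = 7.760
n/ν for X = 43.60/4 = 10.90
Smallest n/ν is Q → limiting reagent.
X consumed = (4/3) × 23.28 = 31.04 mol
X remaining = 43.60 − 31.04 = 12.56 mol
mass = 12.56 × 157.40 = 1977 g

1980 g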